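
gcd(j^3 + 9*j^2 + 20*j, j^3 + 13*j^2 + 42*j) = j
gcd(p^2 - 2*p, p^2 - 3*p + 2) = p - 2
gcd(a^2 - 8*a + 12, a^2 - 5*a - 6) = a - 6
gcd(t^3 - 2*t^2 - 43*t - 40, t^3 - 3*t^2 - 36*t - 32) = t^2 - 7*t - 8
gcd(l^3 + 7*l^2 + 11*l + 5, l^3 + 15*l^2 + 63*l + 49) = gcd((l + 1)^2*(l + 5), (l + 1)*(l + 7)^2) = l + 1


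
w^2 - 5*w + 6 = (w - 3)*(w - 2)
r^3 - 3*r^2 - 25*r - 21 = (r - 7)*(r + 1)*(r + 3)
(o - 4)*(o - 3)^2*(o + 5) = o^4 - 5*o^3 - 17*o^2 + 129*o - 180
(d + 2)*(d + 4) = d^2 + 6*d + 8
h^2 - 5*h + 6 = (h - 3)*(h - 2)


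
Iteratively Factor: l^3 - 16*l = (l + 4)*(l^2 - 4*l) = l*(l + 4)*(l - 4)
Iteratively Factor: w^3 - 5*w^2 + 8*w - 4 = (w - 1)*(w^2 - 4*w + 4) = (w - 2)*(w - 1)*(w - 2)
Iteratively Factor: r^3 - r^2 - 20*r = (r - 5)*(r^2 + 4*r) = r*(r - 5)*(r + 4)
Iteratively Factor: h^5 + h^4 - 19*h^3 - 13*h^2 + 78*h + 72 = (h + 1)*(h^4 - 19*h^2 + 6*h + 72) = (h + 1)*(h + 4)*(h^3 - 4*h^2 - 3*h + 18) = (h - 3)*(h + 1)*(h + 4)*(h^2 - h - 6) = (h - 3)^2*(h + 1)*(h + 4)*(h + 2)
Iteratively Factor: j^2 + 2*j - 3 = (j - 1)*(j + 3)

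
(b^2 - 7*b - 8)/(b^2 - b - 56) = (b + 1)/(b + 7)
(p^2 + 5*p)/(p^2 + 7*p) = (p + 5)/(p + 7)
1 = 1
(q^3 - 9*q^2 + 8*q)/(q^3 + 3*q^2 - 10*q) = (q^2 - 9*q + 8)/(q^2 + 3*q - 10)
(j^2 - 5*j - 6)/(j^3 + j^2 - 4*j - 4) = (j - 6)/(j^2 - 4)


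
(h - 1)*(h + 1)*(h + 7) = h^3 + 7*h^2 - h - 7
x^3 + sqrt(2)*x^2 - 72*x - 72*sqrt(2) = (x - 6*sqrt(2))*(x + sqrt(2))*(x + 6*sqrt(2))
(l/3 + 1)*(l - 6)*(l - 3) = l^3/3 - 2*l^2 - 3*l + 18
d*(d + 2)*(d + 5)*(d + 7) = d^4 + 14*d^3 + 59*d^2 + 70*d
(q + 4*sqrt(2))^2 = q^2 + 8*sqrt(2)*q + 32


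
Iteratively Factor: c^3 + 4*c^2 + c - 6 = (c - 1)*(c^2 + 5*c + 6) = (c - 1)*(c + 2)*(c + 3)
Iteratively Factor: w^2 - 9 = (w - 3)*(w + 3)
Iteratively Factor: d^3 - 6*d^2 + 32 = (d + 2)*(d^2 - 8*d + 16) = (d - 4)*(d + 2)*(d - 4)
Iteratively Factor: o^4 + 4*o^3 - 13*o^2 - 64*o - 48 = (o - 4)*(o^3 + 8*o^2 + 19*o + 12) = (o - 4)*(o + 4)*(o^2 + 4*o + 3) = (o - 4)*(o + 1)*(o + 4)*(o + 3)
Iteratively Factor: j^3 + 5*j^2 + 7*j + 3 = (j + 3)*(j^2 + 2*j + 1) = (j + 1)*(j + 3)*(j + 1)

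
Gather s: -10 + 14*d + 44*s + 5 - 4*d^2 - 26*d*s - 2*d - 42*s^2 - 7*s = -4*d^2 + 12*d - 42*s^2 + s*(37 - 26*d) - 5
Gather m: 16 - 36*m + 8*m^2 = 8*m^2 - 36*m + 16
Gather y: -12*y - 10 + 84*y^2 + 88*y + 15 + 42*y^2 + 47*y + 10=126*y^2 + 123*y + 15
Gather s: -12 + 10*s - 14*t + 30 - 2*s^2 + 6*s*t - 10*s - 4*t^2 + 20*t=-2*s^2 + 6*s*t - 4*t^2 + 6*t + 18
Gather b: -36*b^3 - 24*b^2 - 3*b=-36*b^3 - 24*b^2 - 3*b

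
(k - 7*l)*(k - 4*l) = k^2 - 11*k*l + 28*l^2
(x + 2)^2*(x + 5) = x^3 + 9*x^2 + 24*x + 20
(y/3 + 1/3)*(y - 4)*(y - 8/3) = y^3/3 - 17*y^2/9 + 4*y/3 + 32/9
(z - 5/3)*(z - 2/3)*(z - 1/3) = z^3 - 8*z^2/3 + 17*z/9 - 10/27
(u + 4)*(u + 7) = u^2 + 11*u + 28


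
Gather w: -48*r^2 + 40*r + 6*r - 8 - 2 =-48*r^2 + 46*r - 10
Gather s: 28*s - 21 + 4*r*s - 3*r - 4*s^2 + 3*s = -3*r - 4*s^2 + s*(4*r + 31) - 21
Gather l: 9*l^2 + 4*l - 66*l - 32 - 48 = 9*l^2 - 62*l - 80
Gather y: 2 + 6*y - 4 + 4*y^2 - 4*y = 4*y^2 + 2*y - 2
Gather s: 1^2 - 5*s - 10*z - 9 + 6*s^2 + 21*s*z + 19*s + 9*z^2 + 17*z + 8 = 6*s^2 + s*(21*z + 14) + 9*z^2 + 7*z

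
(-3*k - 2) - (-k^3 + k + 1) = k^3 - 4*k - 3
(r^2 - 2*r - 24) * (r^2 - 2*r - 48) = r^4 - 4*r^3 - 68*r^2 + 144*r + 1152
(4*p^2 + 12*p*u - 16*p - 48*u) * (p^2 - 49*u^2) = 4*p^4 + 12*p^3*u - 16*p^3 - 196*p^2*u^2 - 48*p^2*u - 588*p*u^3 + 784*p*u^2 + 2352*u^3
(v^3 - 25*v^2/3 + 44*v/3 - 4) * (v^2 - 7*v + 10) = v^5 - 46*v^4/3 + 83*v^3 - 190*v^2 + 524*v/3 - 40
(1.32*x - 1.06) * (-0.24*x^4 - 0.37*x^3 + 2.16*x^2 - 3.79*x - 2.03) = -0.3168*x^5 - 0.234*x^4 + 3.2434*x^3 - 7.2924*x^2 + 1.3378*x + 2.1518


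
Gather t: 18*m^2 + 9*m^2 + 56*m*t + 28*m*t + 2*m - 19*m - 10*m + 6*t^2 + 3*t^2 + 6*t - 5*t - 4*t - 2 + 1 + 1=27*m^2 - 27*m + 9*t^2 + t*(84*m - 3)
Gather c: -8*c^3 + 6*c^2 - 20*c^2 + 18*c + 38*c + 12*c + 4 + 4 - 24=-8*c^3 - 14*c^2 + 68*c - 16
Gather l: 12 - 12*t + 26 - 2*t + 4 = 42 - 14*t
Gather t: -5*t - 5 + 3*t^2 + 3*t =3*t^2 - 2*t - 5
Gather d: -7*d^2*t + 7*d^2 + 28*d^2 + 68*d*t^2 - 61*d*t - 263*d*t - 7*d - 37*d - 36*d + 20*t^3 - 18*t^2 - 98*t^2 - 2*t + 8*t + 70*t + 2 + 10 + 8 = d^2*(35 - 7*t) + d*(68*t^2 - 324*t - 80) + 20*t^3 - 116*t^2 + 76*t + 20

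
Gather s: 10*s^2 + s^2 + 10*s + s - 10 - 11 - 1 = 11*s^2 + 11*s - 22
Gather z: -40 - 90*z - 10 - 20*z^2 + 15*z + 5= -20*z^2 - 75*z - 45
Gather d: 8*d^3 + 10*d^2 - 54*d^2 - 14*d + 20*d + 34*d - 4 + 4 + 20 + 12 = 8*d^3 - 44*d^2 + 40*d + 32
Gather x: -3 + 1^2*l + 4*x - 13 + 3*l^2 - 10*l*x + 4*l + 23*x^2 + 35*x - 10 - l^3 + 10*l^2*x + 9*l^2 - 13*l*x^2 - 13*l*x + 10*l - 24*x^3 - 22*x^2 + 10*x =-l^3 + 12*l^2 + 15*l - 24*x^3 + x^2*(1 - 13*l) + x*(10*l^2 - 23*l + 49) - 26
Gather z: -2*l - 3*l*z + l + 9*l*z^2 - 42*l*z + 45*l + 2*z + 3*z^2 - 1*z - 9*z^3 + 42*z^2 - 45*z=44*l - 9*z^3 + z^2*(9*l + 45) + z*(-45*l - 44)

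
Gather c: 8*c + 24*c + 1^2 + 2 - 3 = 32*c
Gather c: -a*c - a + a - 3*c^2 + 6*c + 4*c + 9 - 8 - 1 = -3*c^2 + c*(10 - a)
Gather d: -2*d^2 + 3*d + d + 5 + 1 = -2*d^2 + 4*d + 6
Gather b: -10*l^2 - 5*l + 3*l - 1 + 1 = -10*l^2 - 2*l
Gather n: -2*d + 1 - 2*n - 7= -2*d - 2*n - 6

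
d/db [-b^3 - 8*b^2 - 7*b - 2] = -3*b^2 - 16*b - 7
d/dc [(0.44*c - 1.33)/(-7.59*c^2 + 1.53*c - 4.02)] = (3.3396*c^2 - 20.1894*c + 0.2661)/(57.6081*c^4 - 23.2254*c^3 + 63.3645*c^2 - 12.3012*c + 16.1604)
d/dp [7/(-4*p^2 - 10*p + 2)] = 7*(4*p + 5)/(2*(2*p^2 + 5*p - 1)^2)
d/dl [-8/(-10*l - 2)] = -20/(5*l + 1)^2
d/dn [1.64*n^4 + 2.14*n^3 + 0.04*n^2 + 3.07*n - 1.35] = 6.56*n^3 + 6.42*n^2 + 0.08*n + 3.07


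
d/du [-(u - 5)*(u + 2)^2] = (8 - 3*u)*(u + 2)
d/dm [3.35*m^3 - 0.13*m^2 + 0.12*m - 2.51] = 10.05*m^2 - 0.26*m + 0.12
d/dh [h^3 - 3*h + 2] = 3*h^2 - 3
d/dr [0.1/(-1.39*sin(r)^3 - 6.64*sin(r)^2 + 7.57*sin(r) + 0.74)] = (0.417*sin(r)^2 + 1.328*sin(r) - 0.757)*cos(r)/(1.39*sin(r)^3 + 6.64*sin(r)^2 - 7.57*sin(r) - 0.74)^2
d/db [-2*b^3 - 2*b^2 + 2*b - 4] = -6*b^2 - 4*b + 2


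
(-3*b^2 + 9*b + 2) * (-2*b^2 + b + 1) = 6*b^4 - 21*b^3 + 2*b^2 + 11*b + 2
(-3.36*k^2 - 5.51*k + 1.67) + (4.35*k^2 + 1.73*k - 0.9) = 0.99*k^2 - 3.78*k + 0.77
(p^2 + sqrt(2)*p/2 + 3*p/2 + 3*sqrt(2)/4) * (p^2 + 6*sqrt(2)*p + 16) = p^4 + 3*p^3/2 + 13*sqrt(2)*p^3/2 + 39*sqrt(2)*p^2/4 + 22*p^2 + 8*sqrt(2)*p + 33*p + 12*sqrt(2)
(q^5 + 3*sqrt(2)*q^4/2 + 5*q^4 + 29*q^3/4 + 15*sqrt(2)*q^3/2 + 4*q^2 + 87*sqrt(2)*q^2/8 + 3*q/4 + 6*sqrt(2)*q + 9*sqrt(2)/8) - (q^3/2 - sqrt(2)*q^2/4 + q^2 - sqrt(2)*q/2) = q^5 + 3*sqrt(2)*q^4/2 + 5*q^4 + 27*q^3/4 + 15*sqrt(2)*q^3/2 + 3*q^2 + 89*sqrt(2)*q^2/8 + 3*q/4 + 13*sqrt(2)*q/2 + 9*sqrt(2)/8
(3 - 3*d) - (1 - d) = 2 - 2*d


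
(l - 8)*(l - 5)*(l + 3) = l^3 - 10*l^2 + l + 120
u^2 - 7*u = u*(u - 7)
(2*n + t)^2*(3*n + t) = 12*n^3 + 16*n^2*t + 7*n*t^2 + t^3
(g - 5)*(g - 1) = g^2 - 6*g + 5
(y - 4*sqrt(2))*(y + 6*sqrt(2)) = y^2 + 2*sqrt(2)*y - 48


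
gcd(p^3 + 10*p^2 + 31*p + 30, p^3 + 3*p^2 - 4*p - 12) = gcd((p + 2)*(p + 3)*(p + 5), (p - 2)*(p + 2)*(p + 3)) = p^2 + 5*p + 6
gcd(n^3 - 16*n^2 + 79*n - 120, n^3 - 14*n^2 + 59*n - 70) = n - 5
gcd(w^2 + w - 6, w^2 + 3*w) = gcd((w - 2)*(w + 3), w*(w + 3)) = w + 3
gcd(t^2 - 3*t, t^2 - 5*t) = t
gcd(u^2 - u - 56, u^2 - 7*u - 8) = u - 8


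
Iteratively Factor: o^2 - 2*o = (o - 2)*(o)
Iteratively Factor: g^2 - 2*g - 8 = (g + 2)*(g - 4)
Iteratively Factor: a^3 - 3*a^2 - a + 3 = (a + 1)*(a^2 - 4*a + 3) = (a - 3)*(a + 1)*(a - 1)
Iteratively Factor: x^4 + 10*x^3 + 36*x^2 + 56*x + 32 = (x + 4)*(x^3 + 6*x^2 + 12*x + 8) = (x + 2)*(x + 4)*(x^2 + 4*x + 4) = (x + 2)^2*(x + 4)*(x + 2)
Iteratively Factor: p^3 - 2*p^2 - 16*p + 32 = (p - 4)*(p^2 + 2*p - 8) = (p - 4)*(p - 2)*(p + 4)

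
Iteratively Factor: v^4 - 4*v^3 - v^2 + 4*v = (v)*(v^3 - 4*v^2 - v + 4) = v*(v - 4)*(v^2 - 1) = v*(v - 4)*(v - 1)*(v + 1)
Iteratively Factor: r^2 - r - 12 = (r - 4)*(r + 3)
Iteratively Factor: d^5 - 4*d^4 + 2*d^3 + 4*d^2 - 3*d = (d - 1)*(d^4 - 3*d^3 - d^2 + 3*d) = (d - 3)*(d - 1)*(d^3 - d) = (d - 3)*(d - 1)^2*(d^2 + d) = (d - 3)*(d - 1)^2*(d + 1)*(d)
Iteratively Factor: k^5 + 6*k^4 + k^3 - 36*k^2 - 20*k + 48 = (k + 3)*(k^4 + 3*k^3 - 8*k^2 - 12*k + 16) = (k - 2)*(k + 3)*(k^3 + 5*k^2 + 2*k - 8) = (k - 2)*(k - 1)*(k + 3)*(k^2 + 6*k + 8) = (k - 2)*(k - 1)*(k + 2)*(k + 3)*(k + 4)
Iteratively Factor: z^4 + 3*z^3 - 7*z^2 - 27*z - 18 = (z - 3)*(z^3 + 6*z^2 + 11*z + 6) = (z - 3)*(z + 2)*(z^2 + 4*z + 3) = (z - 3)*(z + 1)*(z + 2)*(z + 3)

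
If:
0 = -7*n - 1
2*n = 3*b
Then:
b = -2/21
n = -1/7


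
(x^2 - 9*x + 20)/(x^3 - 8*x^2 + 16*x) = (x - 5)/(x*(x - 4))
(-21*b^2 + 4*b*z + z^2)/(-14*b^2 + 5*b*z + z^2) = (-3*b + z)/(-2*b + z)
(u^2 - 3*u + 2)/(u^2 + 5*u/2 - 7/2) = 2*(u - 2)/(2*u + 7)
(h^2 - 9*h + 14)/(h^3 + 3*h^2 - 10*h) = (h - 7)/(h*(h + 5))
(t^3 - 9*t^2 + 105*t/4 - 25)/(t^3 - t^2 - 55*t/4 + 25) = (t - 4)/(t + 4)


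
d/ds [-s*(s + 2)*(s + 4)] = -3*s^2 - 12*s - 8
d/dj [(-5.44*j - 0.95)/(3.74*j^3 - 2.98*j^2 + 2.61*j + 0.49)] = (40.6912*j^3 - 5.5522*j^2 - 5.662*j - 0.1861)/(13.9876*j^6 - 22.2904*j^5 + 28.4032*j^4 - 11.8904*j^3 + 3.8917*j^2 + 2.5578*j + 0.2401)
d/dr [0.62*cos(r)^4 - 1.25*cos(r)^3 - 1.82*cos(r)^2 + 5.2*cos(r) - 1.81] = (-2.48*cos(r)^3 + 3.75*cos(r)^2 + 3.64*cos(r) - 5.2)*sin(r)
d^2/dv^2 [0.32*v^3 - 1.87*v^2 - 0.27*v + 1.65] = 1.92*v - 3.74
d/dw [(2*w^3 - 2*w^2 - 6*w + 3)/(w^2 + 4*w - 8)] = 2*(w^4 + 8*w^3 - 25*w^2 + 13*w + 18)/(w^4 + 8*w^3 - 64*w + 64)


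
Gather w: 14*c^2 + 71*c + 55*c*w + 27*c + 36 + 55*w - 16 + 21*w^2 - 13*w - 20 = 14*c^2 + 98*c + 21*w^2 + w*(55*c + 42)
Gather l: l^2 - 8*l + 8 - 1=l^2 - 8*l + 7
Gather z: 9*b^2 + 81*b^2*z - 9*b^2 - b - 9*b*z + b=z*(81*b^2 - 9*b)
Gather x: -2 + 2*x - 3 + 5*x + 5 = 7*x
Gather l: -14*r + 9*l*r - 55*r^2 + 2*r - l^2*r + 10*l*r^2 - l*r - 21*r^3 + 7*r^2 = -l^2*r + l*(10*r^2 + 8*r) - 21*r^3 - 48*r^2 - 12*r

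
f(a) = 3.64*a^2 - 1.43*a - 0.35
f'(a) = 7.28*a - 1.43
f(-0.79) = 3.05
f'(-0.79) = -7.18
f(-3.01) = 36.93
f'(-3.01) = -23.34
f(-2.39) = 23.86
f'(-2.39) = -18.83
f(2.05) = 12.02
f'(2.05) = 13.49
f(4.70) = 73.34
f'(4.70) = 32.79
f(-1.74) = 13.16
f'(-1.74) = -14.10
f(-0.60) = 1.82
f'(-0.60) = -5.80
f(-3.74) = 55.91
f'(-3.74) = -28.66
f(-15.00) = 840.10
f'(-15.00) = -110.63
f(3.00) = 28.12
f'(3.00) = 20.41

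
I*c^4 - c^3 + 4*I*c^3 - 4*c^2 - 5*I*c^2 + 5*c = c*(c + 5)*(c + I)*(I*c - I)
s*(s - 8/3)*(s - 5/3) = s^3 - 13*s^2/3 + 40*s/9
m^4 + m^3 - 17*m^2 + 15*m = m*(m - 3)*(m - 1)*(m + 5)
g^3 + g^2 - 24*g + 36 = (g - 3)*(g - 2)*(g + 6)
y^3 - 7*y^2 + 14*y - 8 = (y - 4)*(y - 2)*(y - 1)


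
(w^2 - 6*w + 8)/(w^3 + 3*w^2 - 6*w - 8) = (w - 4)/(w^2 + 5*w + 4)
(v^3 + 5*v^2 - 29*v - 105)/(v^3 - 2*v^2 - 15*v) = (v + 7)/v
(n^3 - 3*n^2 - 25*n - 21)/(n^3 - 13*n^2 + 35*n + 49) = (n + 3)/(n - 7)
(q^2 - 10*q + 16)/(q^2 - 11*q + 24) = (q - 2)/(q - 3)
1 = 1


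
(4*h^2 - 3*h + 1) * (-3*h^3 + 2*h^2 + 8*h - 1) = -12*h^5 + 17*h^4 + 23*h^3 - 26*h^2 + 11*h - 1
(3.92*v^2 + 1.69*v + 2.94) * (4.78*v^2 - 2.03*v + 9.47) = 18.7376*v^4 + 0.120600000000001*v^3 + 47.7449*v^2 + 10.0361*v + 27.8418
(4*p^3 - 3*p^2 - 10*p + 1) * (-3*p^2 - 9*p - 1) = -12*p^5 - 27*p^4 + 53*p^3 + 90*p^2 + p - 1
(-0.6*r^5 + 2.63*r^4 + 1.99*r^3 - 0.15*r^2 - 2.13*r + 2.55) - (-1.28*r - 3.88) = -0.6*r^5 + 2.63*r^4 + 1.99*r^3 - 0.15*r^2 - 0.85*r + 6.43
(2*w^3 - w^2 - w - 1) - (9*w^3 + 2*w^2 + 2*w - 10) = -7*w^3 - 3*w^2 - 3*w + 9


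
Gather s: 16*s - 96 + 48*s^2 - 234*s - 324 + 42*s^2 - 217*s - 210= 90*s^2 - 435*s - 630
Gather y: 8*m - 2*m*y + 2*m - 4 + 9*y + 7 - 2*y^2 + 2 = 10*m - 2*y^2 + y*(9 - 2*m) + 5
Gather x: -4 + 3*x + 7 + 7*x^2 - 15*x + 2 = 7*x^2 - 12*x + 5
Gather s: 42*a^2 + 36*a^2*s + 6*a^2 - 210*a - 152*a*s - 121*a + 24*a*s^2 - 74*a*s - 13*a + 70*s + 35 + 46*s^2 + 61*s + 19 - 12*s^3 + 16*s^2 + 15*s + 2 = 48*a^2 - 344*a - 12*s^3 + s^2*(24*a + 62) + s*(36*a^2 - 226*a + 146) + 56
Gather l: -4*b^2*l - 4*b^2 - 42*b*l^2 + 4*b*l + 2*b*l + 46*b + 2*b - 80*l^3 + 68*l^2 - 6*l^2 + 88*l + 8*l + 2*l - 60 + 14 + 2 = -4*b^2 + 48*b - 80*l^3 + l^2*(62 - 42*b) + l*(-4*b^2 + 6*b + 98) - 44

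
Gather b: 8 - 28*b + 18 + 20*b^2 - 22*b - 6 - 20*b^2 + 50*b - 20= 0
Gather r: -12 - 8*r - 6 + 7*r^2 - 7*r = 7*r^2 - 15*r - 18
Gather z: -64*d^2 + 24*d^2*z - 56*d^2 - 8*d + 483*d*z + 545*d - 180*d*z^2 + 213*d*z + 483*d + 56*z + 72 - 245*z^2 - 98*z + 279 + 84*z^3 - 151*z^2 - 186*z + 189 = -120*d^2 + 1020*d + 84*z^3 + z^2*(-180*d - 396) + z*(24*d^2 + 696*d - 228) + 540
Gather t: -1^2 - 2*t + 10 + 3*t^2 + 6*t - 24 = 3*t^2 + 4*t - 15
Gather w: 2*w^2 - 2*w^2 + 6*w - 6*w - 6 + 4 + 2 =0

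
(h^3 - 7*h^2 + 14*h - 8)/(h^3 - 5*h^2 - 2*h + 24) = (h^2 - 3*h + 2)/(h^2 - h - 6)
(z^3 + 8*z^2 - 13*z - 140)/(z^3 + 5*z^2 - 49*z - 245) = (z - 4)/(z - 7)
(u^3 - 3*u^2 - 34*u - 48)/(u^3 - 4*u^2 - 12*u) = (u^2 - 5*u - 24)/(u*(u - 6))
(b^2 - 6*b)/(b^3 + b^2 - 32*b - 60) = b/(b^2 + 7*b + 10)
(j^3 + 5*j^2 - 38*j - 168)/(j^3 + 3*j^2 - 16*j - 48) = (j^2 + j - 42)/(j^2 - j - 12)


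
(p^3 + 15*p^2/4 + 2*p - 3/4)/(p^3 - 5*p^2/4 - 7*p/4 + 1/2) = (p + 3)/(p - 2)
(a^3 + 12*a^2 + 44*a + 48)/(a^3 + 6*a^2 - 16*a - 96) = (a + 2)/(a - 4)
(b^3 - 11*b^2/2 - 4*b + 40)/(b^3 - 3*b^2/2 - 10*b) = (b - 4)/b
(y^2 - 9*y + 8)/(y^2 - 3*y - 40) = (y - 1)/(y + 5)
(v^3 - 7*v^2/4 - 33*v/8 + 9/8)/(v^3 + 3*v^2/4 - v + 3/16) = 2*(v - 3)/(2*v - 1)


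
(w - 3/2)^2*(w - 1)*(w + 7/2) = w^4 - w^3/2 - 35*w^2/4 + 129*w/8 - 63/8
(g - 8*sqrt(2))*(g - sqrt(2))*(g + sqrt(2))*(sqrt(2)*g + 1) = sqrt(2)*g^4 - 15*g^3 - 10*sqrt(2)*g^2 + 30*g + 16*sqrt(2)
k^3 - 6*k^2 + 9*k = k*(k - 3)^2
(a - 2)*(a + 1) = a^2 - a - 2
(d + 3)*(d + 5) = d^2 + 8*d + 15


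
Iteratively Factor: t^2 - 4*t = (t - 4)*(t)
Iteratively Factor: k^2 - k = (k - 1)*(k)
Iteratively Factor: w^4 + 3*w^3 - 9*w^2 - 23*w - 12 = (w - 3)*(w^3 + 6*w^2 + 9*w + 4) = (w - 3)*(w + 1)*(w^2 + 5*w + 4) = (w - 3)*(w + 1)*(w + 4)*(w + 1)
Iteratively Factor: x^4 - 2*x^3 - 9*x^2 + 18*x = (x)*(x^3 - 2*x^2 - 9*x + 18) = x*(x + 3)*(x^2 - 5*x + 6) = x*(x - 2)*(x + 3)*(x - 3)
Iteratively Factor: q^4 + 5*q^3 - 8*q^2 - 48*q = (q + 4)*(q^3 + q^2 - 12*q) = q*(q + 4)*(q^2 + q - 12) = q*(q - 3)*(q + 4)*(q + 4)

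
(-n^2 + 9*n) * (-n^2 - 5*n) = n^4 - 4*n^3 - 45*n^2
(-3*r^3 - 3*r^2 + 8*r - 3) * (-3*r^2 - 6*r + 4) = 9*r^5 + 27*r^4 - 18*r^3 - 51*r^2 + 50*r - 12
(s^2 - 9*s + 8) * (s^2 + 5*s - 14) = s^4 - 4*s^3 - 51*s^2 + 166*s - 112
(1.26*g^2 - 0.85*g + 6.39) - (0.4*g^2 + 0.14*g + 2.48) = 0.86*g^2 - 0.99*g + 3.91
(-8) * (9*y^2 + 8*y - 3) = -72*y^2 - 64*y + 24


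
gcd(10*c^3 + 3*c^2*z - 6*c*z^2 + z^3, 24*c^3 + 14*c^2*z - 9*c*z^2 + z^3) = c + z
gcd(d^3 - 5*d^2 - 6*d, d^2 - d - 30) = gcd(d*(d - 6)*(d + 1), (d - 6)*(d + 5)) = d - 6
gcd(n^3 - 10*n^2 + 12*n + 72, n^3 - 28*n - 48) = n^2 - 4*n - 12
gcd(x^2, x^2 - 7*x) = x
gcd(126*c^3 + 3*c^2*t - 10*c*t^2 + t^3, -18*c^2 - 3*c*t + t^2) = -18*c^2 - 3*c*t + t^2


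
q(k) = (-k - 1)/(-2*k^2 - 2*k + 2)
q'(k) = (-k - 1)*(4*k + 2)/(-2*k^2 - 2*k + 2)^2 - 1/(-2*k^2 - 2*k + 2)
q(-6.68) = -0.08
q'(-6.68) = -0.01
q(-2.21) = -0.36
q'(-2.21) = -0.44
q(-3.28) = -0.18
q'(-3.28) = -0.07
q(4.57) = 0.11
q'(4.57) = -0.03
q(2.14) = 0.27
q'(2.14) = -0.17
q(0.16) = -0.71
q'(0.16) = -1.77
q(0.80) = 2.05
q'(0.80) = -10.95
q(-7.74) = -0.07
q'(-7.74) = -0.01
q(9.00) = 0.06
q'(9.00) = -0.00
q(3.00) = 0.18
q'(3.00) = -0.07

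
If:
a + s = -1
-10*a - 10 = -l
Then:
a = -s - 1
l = -10*s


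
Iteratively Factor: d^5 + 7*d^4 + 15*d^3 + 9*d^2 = (d + 3)*(d^4 + 4*d^3 + 3*d^2) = d*(d + 3)*(d^3 + 4*d^2 + 3*d) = d*(d + 3)^2*(d^2 + d) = d*(d + 1)*(d + 3)^2*(d)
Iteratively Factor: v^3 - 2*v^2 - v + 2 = (v + 1)*(v^2 - 3*v + 2) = (v - 2)*(v + 1)*(v - 1)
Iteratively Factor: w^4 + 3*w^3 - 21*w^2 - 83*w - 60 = (w + 1)*(w^3 + 2*w^2 - 23*w - 60) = (w - 5)*(w + 1)*(w^2 + 7*w + 12) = (w - 5)*(w + 1)*(w + 4)*(w + 3)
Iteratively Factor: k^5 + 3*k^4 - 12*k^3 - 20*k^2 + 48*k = (k - 2)*(k^4 + 5*k^3 - 2*k^2 - 24*k) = (k - 2)*(k + 3)*(k^3 + 2*k^2 - 8*k) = k*(k - 2)*(k + 3)*(k^2 + 2*k - 8) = k*(k - 2)^2*(k + 3)*(k + 4)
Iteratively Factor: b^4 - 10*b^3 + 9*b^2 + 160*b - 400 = (b + 4)*(b^3 - 14*b^2 + 65*b - 100) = (b - 5)*(b + 4)*(b^2 - 9*b + 20) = (b - 5)*(b - 4)*(b + 4)*(b - 5)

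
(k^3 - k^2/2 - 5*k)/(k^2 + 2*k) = k - 5/2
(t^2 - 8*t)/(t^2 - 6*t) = (t - 8)/(t - 6)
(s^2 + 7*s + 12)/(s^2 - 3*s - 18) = (s + 4)/(s - 6)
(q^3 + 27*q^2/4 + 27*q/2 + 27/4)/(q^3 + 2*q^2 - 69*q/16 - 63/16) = 4*(q + 3)/(4*q - 7)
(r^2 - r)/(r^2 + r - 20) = r*(r - 1)/(r^2 + r - 20)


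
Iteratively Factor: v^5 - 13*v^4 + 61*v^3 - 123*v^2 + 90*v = (v)*(v^4 - 13*v^3 + 61*v^2 - 123*v + 90) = v*(v - 5)*(v^3 - 8*v^2 + 21*v - 18) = v*(v - 5)*(v - 2)*(v^2 - 6*v + 9) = v*(v - 5)*(v - 3)*(v - 2)*(v - 3)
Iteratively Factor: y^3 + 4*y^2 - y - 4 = (y - 1)*(y^2 + 5*y + 4) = (y - 1)*(y + 1)*(y + 4)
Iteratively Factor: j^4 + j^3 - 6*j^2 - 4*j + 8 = (j + 2)*(j^3 - j^2 - 4*j + 4) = (j - 1)*(j + 2)*(j^2 - 4) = (j - 2)*(j - 1)*(j + 2)*(j + 2)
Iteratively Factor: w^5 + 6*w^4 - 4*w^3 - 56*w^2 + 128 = (w - 2)*(w^4 + 8*w^3 + 12*w^2 - 32*w - 64) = (w - 2)*(w + 2)*(w^3 + 6*w^2 - 32) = (w - 2)^2*(w + 2)*(w^2 + 8*w + 16) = (w - 2)^2*(w + 2)*(w + 4)*(w + 4)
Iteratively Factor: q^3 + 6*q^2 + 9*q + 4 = (q + 1)*(q^2 + 5*q + 4) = (q + 1)*(q + 4)*(q + 1)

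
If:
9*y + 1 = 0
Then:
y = -1/9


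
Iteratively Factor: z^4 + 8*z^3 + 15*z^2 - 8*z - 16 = (z + 4)*(z^3 + 4*z^2 - z - 4) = (z - 1)*(z + 4)*(z^2 + 5*z + 4) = (z - 1)*(z + 1)*(z + 4)*(z + 4)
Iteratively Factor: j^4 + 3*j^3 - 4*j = (j + 2)*(j^3 + j^2 - 2*j) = (j + 2)^2*(j^2 - j) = (j - 1)*(j + 2)^2*(j)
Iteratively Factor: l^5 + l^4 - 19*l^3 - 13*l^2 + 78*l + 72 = (l + 4)*(l^4 - 3*l^3 - 7*l^2 + 15*l + 18) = (l - 3)*(l + 4)*(l^3 - 7*l - 6) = (l - 3)*(l + 1)*(l + 4)*(l^2 - l - 6) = (l - 3)*(l + 1)*(l + 2)*(l + 4)*(l - 3)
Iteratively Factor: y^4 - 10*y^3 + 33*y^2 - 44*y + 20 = (y - 2)*(y^3 - 8*y^2 + 17*y - 10) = (y - 2)^2*(y^2 - 6*y + 5) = (y - 2)^2*(y - 1)*(y - 5)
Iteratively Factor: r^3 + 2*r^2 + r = (r)*(r^2 + 2*r + 1) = r*(r + 1)*(r + 1)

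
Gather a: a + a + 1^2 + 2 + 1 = 2*a + 4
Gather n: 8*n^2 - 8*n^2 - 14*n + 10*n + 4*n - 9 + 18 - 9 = 0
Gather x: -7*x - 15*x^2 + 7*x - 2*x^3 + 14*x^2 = -2*x^3 - x^2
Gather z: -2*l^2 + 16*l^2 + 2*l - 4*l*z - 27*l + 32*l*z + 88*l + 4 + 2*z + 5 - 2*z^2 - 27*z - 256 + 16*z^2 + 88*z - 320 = 14*l^2 + 63*l + 14*z^2 + z*(28*l + 63) - 567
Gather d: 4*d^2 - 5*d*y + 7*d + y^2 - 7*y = 4*d^2 + d*(7 - 5*y) + y^2 - 7*y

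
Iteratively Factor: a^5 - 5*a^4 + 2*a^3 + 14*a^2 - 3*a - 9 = (a + 1)*(a^4 - 6*a^3 + 8*a^2 + 6*a - 9) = (a - 3)*(a + 1)*(a^3 - 3*a^2 - a + 3) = (a - 3)*(a + 1)^2*(a^2 - 4*a + 3) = (a - 3)^2*(a + 1)^2*(a - 1)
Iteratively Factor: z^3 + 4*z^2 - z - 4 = (z + 4)*(z^2 - 1) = (z - 1)*(z + 4)*(z + 1)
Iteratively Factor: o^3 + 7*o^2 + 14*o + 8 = (o + 4)*(o^2 + 3*o + 2) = (o + 2)*(o + 4)*(o + 1)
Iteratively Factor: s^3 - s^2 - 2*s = (s + 1)*(s^2 - 2*s) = s*(s + 1)*(s - 2)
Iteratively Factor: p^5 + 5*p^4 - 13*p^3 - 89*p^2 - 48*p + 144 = (p + 3)*(p^4 + 2*p^3 - 19*p^2 - 32*p + 48) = (p - 4)*(p + 3)*(p^3 + 6*p^2 + 5*p - 12) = (p - 4)*(p - 1)*(p + 3)*(p^2 + 7*p + 12) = (p - 4)*(p - 1)*(p + 3)*(p + 4)*(p + 3)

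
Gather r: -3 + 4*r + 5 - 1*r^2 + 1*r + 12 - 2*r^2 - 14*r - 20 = -3*r^2 - 9*r - 6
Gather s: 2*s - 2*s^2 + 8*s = -2*s^2 + 10*s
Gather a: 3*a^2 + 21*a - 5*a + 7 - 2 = 3*a^2 + 16*a + 5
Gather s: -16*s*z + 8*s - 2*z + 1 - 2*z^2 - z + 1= s*(8 - 16*z) - 2*z^2 - 3*z + 2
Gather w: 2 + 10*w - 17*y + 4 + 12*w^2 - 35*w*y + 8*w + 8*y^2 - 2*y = 12*w^2 + w*(18 - 35*y) + 8*y^2 - 19*y + 6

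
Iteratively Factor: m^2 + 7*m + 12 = (m + 3)*(m + 4)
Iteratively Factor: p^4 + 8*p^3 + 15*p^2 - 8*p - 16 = (p - 1)*(p^3 + 9*p^2 + 24*p + 16) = (p - 1)*(p + 1)*(p^2 + 8*p + 16) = (p - 1)*(p + 1)*(p + 4)*(p + 4)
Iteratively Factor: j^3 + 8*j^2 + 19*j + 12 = (j + 4)*(j^2 + 4*j + 3) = (j + 1)*(j + 4)*(j + 3)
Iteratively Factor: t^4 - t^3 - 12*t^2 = (t)*(t^3 - t^2 - 12*t) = t*(t - 4)*(t^2 + 3*t) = t^2*(t - 4)*(t + 3)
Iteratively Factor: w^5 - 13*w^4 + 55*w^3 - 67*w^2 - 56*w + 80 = (w + 1)*(w^4 - 14*w^3 + 69*w^2 - 136*w + 80) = (w - 5)*(w + 1)*(w^3 - 9*w^2 + 24*w - 16) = (w - 5)*(w - 1)*(w + 1)*(w^2 - 8*w + 16) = (w - 5)*(w - 4)*(w - 1)*(w + 1)*(w - 4)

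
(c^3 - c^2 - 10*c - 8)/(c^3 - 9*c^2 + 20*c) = (c^2 + 3*c + 2)/(c*(c - 5))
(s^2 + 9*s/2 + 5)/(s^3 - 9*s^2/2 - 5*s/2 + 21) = (2*s + 5)/(2*s^2 - 13*s + 21)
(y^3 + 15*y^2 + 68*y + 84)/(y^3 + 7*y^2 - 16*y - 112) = (y^2 + 8*y + 12)/(y^2 - 16)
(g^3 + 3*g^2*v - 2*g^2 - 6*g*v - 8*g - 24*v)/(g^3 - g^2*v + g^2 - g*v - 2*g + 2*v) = (-g^2 - 3*g*v + 4*g + 12*v)/(-g^2 + g*v + g - v)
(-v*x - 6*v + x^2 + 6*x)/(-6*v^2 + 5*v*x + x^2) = (x + 6)/(6*v + x)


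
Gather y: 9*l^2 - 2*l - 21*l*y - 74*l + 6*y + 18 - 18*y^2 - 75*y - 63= 9*l^2 - 76*l - 18*y^2 + y*(-21*l - 69) - 45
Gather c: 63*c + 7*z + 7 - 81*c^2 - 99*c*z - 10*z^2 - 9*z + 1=-81*c^2 + c*(63 - 99*z) - 10*z^2 - 2*z + 8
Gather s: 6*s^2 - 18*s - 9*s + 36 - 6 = 6*s^2 - 27*s + 30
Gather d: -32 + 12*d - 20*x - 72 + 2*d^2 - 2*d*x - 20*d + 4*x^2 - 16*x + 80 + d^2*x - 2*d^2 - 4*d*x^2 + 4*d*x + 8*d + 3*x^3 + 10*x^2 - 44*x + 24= d^2*x + d*(-4*x^2 + 2*x) + 3*x^3 + 14*x^2 - 80*x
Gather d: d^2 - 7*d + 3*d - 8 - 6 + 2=d^2 - 4*d - 12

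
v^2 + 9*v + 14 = (v + 2)*(v + 7)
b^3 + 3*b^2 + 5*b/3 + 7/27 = (b + 1/3)^2*(b + 7/3)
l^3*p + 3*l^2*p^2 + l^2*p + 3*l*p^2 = l*(l + 3*p)*(l*p + p)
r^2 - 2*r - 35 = (r - 7)*(r + 5)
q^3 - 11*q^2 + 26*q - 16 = (q - 8)*(q - 2)*(q - 1)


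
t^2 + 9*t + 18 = (t + 3)*(t + 6)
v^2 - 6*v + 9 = (v - 3)^2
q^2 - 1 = (q - 1)*(q + 1)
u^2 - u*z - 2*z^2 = (u - 2*z)*(u + z)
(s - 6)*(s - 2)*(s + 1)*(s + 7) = s^4 - 45*s^2 + 40*s + 84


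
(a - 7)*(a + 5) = a^2 - 2*a - 35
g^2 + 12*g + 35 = (g + 5)*(g + 7)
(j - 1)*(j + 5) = j^2 + 4*j - 5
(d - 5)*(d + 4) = d^2 - d - 20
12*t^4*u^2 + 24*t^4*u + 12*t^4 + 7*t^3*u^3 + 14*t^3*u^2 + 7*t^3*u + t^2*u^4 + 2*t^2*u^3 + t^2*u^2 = (3*t + u)*(4*t + u)*(t*u + t)^2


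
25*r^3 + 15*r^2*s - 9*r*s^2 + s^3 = (-5*r + s)^2*(r + s)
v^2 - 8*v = v*(v - 8)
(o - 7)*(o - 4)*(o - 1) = o^3 - 12*o^2 + 39*o - 28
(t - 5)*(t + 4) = t^2 - t - 20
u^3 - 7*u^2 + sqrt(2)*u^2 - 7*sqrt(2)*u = u*(u - 7)*(u + sqrt(2))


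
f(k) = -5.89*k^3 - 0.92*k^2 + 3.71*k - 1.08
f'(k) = -17.67*k^2 - 1.84*k + 3.71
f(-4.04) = 357.30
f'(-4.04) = -277.26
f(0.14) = -0.59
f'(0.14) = 3.11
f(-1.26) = 4.57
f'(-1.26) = -22.02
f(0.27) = -0.26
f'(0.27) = 1.93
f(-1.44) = 9.26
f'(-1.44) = -30.28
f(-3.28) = 184.70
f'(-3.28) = -180.36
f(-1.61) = 15.14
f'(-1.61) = -39.13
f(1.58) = -20.75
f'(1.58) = -43.31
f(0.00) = -1.08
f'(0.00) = 3.71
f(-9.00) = 4184.82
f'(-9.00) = -1411.00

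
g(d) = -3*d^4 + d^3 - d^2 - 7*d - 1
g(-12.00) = -63997.00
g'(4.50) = -1048.75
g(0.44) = -4.30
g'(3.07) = -332.08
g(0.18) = -2.29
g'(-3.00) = 350.00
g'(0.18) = -7.33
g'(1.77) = -67.68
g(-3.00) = -259.00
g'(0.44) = -8.32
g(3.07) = -269.47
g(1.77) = -40.42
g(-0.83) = 2.13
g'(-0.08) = -6.81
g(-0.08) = -0.45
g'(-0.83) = 3.59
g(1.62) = -31.38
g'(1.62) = -53.39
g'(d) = -12*d^3 + 3*d^2 - 2*d - 7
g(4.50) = -1191.81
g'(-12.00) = 21185.00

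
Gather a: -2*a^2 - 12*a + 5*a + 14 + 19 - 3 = -2*a^2 - 7*a + 30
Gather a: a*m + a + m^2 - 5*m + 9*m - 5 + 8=a*(m + 1) + m^2 + 4*m + 3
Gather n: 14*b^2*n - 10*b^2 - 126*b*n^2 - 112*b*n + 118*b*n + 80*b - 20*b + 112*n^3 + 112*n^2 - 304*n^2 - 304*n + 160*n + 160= -10*b^2 + 60*b + 112*n^3 + n^2*(-126*b - 192) + n*(14*b^2 + 6*b - 144) + 160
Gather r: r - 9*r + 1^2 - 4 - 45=-8*r - 48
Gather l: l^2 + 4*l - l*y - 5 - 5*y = l^2 + l*(4 - y) - 5*y - 5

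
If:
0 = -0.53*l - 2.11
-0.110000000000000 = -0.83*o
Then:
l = -3.98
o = 0.13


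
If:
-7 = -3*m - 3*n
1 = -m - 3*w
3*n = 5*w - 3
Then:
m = 35/4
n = -77/12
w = -13/4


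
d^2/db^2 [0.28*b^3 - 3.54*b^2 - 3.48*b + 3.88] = 1.68*b - 7.08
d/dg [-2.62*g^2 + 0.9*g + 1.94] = 0.9 - 5.24*g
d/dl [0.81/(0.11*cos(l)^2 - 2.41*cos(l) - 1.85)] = (0.1782*cos(l) - 1.9521)*sin(l)/(-0.11*cos(l)^2 + 2.41*cos(l) + 1.85)^2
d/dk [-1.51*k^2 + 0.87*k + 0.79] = 0.87 - 3.02*k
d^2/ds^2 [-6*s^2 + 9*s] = -12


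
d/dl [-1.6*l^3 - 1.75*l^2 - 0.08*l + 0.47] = -4.8*l^2 - 3.5*l - 0.08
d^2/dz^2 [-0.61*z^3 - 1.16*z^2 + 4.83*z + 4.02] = -3.66*z - 2.32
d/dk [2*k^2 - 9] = 4*k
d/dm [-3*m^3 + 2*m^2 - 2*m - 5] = -9*m^2 + 4*m - 2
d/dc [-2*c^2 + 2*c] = 2 - 4*c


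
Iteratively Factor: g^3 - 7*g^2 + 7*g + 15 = (g + 1)*(g^2 - 8*g + 15) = (g - 5)*(g + 1)*(g - 3)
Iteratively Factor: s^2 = (s)*(s)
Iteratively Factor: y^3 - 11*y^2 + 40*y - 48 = (y - 4)*(y^2 - 7*y + 12) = (y - 4)^2*(y - 3)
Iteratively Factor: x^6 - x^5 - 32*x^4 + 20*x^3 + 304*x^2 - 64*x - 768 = (x - 4)*(x^5 + 3*x^4 - 20*x^3 - 60*x^2 + 64*x + 192) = (x - 4)*(x + 4)*(x^4 - x^3 - 16*x^2 + 4*x + 48) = (x - 4)*(x + 2)*(x + 4)*(x^3 - 3*x^2 - 10*x + 24) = (x - 4)*(x + 2)*(x + 3)*(x + 4)*(x^2 - 6*x + 8) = (x - 4)*(x - 2)*(x + 2)*(x + 3)*(x + 4)*(x - 4)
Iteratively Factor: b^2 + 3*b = (b + 3)*(b)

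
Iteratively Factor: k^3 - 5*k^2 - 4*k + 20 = (k + 2)*(k^2 - 7*k + 10) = (k - 5)*(k + 2)*(k - 2)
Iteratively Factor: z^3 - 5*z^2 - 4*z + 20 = (z - 5)*(z^2 - 4) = (z - 5)*(z - 2)*(z + 2)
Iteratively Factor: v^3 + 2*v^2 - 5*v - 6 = (v - 2)*(v^2 + 4*v + 3) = (v - 2)*(v + 1)*(v + 3)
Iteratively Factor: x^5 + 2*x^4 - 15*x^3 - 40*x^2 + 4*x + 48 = (x - 4)*(x^4 + 6*x^3 + 9*x^2 - 4*x - 12) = (x - 4)*(x + 2)*(x^3 + 4*x^2 + x - 6) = (x - 4)*(x + 2)^2*(x^2 + 2*x - 3) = (x - 4)*(x + 2)^2*(x + 3)*(x - 1)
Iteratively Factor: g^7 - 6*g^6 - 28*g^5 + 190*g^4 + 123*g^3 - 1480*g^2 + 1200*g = (g - 3)*(g^6 - 3*g^5 - 37*g^4 + 79*g^3 + 360*g^2 - 400*g) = (g - 3)*(g - 1)*(g^5 - 2*g^4 - 39*g^3 + 40*g^2 + 400*g) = (g - 5)*(g - 3)*(g - 1)*(g^4 + 3*g^3 - 24*g^2 - 80*g) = (g - 5)*(g - 3)*(g - 1)*(g + 4)*(g^3 - g^2 - 20*g) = (g - 5)*(g - 3)*(g - 1)*(g + 4)^2*(g^2 - 5*g) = (g - 5)^2*(g - 3)*(g - 1)*(g + 4)^2*(g)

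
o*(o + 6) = o^2 + 6*o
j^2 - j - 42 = (j - 7)*(j + 6)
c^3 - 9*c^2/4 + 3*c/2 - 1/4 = (c - 1)^2*(c - 1/4)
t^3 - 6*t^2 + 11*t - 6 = (t - 3)*(t - 2)*(t - 1)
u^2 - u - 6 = (u - 3)*(u + 2)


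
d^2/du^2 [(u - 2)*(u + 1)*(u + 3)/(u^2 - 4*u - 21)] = 80/(u^3 - 21*u^2 + 147*u - 343)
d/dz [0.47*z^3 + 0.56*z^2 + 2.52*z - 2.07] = 1.41*z^2 + 1.12*z + 2.52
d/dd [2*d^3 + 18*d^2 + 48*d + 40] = 6*d^2 + 36*d + 48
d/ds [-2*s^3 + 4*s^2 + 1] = 2*s*(4 - 3*s)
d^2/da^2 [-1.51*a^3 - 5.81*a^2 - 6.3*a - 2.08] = -9.06*a - 11.62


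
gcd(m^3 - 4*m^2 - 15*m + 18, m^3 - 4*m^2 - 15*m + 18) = m^3 - 4*m^2 - 15*m + 18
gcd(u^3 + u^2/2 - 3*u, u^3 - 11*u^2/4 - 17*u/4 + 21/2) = u + 2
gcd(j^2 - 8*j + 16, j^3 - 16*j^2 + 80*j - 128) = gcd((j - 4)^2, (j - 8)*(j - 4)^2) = j^2 - 8*j + 16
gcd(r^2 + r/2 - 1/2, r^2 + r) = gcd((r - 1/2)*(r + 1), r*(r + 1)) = r + 1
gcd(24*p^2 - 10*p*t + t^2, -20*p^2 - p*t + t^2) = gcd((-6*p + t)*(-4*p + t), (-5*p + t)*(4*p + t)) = 1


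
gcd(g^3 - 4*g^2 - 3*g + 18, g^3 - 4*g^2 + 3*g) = g - 3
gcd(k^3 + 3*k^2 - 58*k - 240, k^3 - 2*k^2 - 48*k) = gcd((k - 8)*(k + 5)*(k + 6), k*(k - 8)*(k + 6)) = k^2 - 2*k - 48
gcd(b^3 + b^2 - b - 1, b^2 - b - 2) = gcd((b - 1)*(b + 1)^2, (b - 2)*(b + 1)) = b + 1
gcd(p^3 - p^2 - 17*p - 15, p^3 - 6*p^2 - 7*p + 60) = p^2 - 2*p - 15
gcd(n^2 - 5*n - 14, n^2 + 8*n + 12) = n + 2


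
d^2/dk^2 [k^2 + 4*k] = 2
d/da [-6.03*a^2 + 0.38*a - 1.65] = 0.38 - 12.06*a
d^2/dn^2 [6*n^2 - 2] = 12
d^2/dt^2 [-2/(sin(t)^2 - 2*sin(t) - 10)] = 4*(-2*sin(t)^4 + 3*sin(t)^3 - 19*sin(t)^2 + 4*sin(t) + 14)/(2*sin(t) + cos(t)^2 + 9)^3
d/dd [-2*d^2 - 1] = -4*d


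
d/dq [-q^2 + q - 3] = 1 - 2*q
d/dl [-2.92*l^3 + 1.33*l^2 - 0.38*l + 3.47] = -8.76*l^2 + 2.66*l - 0.38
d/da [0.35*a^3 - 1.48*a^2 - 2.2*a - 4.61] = 1.05*a^2 - 2.96*a - 2.2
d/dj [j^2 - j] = 2*j - 1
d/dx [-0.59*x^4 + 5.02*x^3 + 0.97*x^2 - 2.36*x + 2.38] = -2.36*x^3 + 15.06*x^2 + 1.94*x - 2.36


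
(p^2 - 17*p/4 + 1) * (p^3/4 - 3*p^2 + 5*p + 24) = p^5/4 - 65*p^4/16 + 18*p^3 - p^2/4 - 97*p + 24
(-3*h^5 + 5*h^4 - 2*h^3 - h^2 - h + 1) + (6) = -3*h^5 + 5*h^4 - 2*h^3 - h^2 - h + 7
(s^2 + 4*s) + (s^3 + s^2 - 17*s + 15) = s^3 + 2*s^2 - 13*s + 15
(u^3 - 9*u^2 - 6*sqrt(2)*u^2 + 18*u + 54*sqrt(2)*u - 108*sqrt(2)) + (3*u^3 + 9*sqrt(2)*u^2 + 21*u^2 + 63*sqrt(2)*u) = 4*u^3 + 3*sqrt(2)*u^2 + 12*u^2 + 18*u + 117*sqrt(2)*u - 108*sqrt(2)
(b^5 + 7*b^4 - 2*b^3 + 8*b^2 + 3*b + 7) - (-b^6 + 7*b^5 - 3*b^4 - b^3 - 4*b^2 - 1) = b^6 - 6*b^5 + 10*b^4 - b^3 + 12*b^2 + 3*b + 8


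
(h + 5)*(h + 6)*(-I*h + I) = -I*h^3 - 10*I*h^2 - 19*I*h + 30*I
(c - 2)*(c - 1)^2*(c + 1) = c^4 - 3*c^3 + c^2 + 3*c - 2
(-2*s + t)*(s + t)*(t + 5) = -2*s^2*t - 10*s^2 - s*t^2 - 5*s*t + t^3 + 5*t^2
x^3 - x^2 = x^2*(x - 1)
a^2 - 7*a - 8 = (a - 8)*(a + 1)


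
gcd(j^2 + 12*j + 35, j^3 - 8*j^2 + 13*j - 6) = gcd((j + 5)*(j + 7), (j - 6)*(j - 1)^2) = 1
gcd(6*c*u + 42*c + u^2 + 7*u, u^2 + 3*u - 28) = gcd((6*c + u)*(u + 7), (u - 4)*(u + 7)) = u + 7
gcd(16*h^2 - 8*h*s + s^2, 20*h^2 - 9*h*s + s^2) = -4*h + s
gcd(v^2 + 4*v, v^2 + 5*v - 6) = 1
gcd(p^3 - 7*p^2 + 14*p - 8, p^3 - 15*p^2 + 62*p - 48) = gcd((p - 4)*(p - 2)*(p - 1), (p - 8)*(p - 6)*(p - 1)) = p - 1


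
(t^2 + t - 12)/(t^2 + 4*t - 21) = (t + 4)/(t + 7)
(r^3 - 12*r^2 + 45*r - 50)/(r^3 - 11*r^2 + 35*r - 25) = (r - 2)/(r - 1)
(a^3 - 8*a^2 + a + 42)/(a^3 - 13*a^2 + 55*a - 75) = (a^2 - 5*a - 14)/(a^2 - 10*a + 25)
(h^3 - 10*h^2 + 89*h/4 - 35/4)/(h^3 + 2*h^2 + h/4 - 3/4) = (2*h^2 - 19*h + 35)/(2*h^2 + 5*h + 3)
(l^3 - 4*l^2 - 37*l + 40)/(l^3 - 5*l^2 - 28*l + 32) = (l + 5)/(l + 4)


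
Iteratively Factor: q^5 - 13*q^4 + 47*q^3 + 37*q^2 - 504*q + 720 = (q - 3)*(q^4 - 10*q^3 + 17*q^2 + 88*q - 240) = (q - 4)*(q - 3)*(q^3 - 6*q^2 - 7*q + 60) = (q - 4)^2*(q - 3)*(q^2 - 2*q - 15) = (q - 4)^2*(q - 3)*(q + 3)*(q - 5)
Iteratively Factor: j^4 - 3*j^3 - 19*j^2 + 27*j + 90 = (j + 2)*(j^3 - 5*j^2 - 9*j + 45) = (j + 2)*(j + 3)*(j^2 - 8*j + 15) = (j - 3)*(j + 2)*(j + 3)*(j - 5)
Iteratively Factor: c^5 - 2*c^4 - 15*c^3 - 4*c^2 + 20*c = (c - 5)*(c^4 + 3*c^3 - 4*c) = (c - 5)*(c + 2)*(c^3 + c^2 - 2*c) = (c - 5)*(c + 2)^2*(c^2 - c) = (c - 5)*(c - 1)*(c + 2)^2*(c)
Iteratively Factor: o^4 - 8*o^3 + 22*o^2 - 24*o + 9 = (o - 1)*(o^3 - 7*o^2 + 15*o - 9) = (o - 3)*(o - 1)*(o^2 - 4*o + 3) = (o - 3)*(o - 1)^2*(o - 3)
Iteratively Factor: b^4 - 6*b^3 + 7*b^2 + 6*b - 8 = (b - 1)*(b^3 - 5*b^2 + 2*b + 8) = (b - 4)*(b - 1)*(b^2 - b - 2) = (b - 4)*(b - 1)*(b + 1)*(b - 2)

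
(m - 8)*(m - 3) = m^2 - 11*m + 24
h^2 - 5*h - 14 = (h - 7)*(h + 2)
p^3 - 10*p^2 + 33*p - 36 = (p - 4)*(p - 3)^2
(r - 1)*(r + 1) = r^2 - 1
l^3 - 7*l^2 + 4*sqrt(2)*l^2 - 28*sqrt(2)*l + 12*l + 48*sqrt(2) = (l - 4)*(l - 3)*(l + 4*sqrt(2))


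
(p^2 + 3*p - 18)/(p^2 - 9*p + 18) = (p + 6)/(p - 6)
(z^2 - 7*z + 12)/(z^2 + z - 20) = (z - 3)/(z + 5)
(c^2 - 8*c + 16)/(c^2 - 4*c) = (c - 4)/c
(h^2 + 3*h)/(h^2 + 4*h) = (h + 3)/(h + 4)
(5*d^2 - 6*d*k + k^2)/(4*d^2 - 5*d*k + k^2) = (5*d - k)/(4*d - k)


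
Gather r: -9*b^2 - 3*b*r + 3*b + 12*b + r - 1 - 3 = -9*b^2 + 15*b + r*(1 - 3*b) - 4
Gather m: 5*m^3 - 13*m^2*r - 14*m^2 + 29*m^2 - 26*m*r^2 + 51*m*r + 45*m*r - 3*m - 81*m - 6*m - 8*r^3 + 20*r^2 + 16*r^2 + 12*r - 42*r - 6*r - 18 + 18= 5*m^3 + m^2*(15 - 13*r) + m*(-26*r^2 + 96*r - 90) - 8*r^3 + 36*r^2 - 36*r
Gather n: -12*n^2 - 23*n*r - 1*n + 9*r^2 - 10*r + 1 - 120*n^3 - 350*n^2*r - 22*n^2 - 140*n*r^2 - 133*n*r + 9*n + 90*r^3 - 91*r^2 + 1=-120*n^3 + n^2*(-350*r - 34) + n*(-140*r^2 - 156*r + 8) + 90*r^3 - 82*r^2 - 10*r + 2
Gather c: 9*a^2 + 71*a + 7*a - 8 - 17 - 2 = 9*a^2 + 78*a - 27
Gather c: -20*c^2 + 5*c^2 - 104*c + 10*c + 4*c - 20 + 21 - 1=-15*c^2 - 90*c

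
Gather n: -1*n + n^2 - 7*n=n^2 - 8*n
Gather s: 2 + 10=12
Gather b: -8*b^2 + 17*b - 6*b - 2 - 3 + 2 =-8*b^2 + 11*b - 3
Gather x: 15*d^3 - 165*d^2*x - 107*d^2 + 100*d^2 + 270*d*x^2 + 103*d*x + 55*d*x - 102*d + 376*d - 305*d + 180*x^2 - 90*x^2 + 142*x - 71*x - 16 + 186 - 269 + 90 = 15*d^3 - 7*d^2 - 31*d + x^2*(270*d + 90) + x*(-165*d^2 + 158*d + 71) - 9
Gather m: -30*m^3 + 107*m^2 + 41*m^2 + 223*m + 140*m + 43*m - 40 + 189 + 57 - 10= -30*m^3 + 148*m^2 + 406*m + 196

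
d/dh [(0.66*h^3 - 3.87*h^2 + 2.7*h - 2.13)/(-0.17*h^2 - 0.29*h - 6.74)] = (-0.1122*h^4 - 0.3828*h^3 - 11.7639*h^2 + 51.4434*h - 18.8157)/(0.0289*h^4 + 0.0986*h^3 + 2.3757*h^2 + 3.9092*h + 45.4276)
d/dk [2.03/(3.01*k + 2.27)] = -6.1103/(3.01*k + 2.27)^2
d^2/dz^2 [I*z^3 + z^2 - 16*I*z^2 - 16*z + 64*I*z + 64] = 6*I*z + 2 - 32*I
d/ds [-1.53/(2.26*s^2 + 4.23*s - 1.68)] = (6.9156*s + 6.4719)/(2.26*s^2 + 4.23*s - 1.68)^2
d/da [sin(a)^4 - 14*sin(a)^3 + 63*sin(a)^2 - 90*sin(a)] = 2*(2*sin(a)^3 - 21*sin(a)^2 + 63*sin(a) - 45)*cos(a)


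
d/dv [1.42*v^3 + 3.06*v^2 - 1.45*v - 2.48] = 4.26*v^2 + 6.12*v - 1.45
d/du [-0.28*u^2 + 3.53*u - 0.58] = 3.53 - 0.56*u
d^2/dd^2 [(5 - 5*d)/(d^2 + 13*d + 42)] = 10*(-(d - 1)*(2*d + 13)^2 + 3*(d + 4)*(d^2 + 13*d + 42))/(d^2 + 13*d + 42)^3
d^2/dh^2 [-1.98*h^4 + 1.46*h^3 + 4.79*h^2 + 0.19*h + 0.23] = -23.76*h^2 + 8.76*h + 9.58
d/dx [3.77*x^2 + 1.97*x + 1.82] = 7.54*x + 1.97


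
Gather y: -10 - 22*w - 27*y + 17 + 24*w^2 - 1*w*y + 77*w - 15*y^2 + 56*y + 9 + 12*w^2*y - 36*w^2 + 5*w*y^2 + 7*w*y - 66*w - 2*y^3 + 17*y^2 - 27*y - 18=-12*w^2 - 11*w - 2*y^3 + y^2*(5*w + 2) + y*(12*w^2 + 6*w + 2) - 2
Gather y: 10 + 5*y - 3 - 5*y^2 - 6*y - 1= -5*y^2 - y + 6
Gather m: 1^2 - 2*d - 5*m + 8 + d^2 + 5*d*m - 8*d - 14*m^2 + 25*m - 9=d^2 - 10*d - 14*m^2 + m*(5*d + 20)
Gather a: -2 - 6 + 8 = 0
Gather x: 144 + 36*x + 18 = 36*x + 162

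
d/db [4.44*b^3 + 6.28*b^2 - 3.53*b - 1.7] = 13.32*b^2 + 12.56*b - 3.53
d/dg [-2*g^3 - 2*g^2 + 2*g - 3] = -6*g^2 - 4*g + 2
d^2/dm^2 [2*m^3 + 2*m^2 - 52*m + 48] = 12*m + 4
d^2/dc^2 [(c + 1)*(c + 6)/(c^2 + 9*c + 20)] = 4*(-c^3 - 21*c^2 - 129*c - 247)/(c^6 + 27*c^5 + 303*c^4 + 1809*c^3 + 6060*c^2 + 10800*c + 8000)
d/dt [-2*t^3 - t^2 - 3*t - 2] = -6*t^2 - 2*t - 3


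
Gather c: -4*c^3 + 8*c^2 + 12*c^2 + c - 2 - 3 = -4*c^3 + 20*c^2 + c - 5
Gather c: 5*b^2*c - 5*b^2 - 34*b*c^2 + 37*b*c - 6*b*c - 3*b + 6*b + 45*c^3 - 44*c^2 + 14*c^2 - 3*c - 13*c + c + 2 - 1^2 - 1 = -5*b^2 + 3*b + 45*c^3 + c^2*(-34*b - 30) + c*(5*b^2 + 31*b - 15)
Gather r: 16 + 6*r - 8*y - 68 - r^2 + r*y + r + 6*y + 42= -r^2 + r*(y + 7) - 2*y - 10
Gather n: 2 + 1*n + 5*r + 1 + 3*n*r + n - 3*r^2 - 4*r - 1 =n*(3*r + 2) - 3*r^2 + r + 2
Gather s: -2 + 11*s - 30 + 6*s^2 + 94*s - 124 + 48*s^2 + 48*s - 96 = 54*s^2 + 153*s - 252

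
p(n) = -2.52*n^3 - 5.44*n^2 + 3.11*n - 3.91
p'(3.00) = -97.57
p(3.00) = -111.58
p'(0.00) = 3.11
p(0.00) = -3.91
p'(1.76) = -39.46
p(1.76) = -29.03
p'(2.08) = -52.23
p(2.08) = -43.65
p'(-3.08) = -35.10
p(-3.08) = 8.53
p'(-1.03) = 6.30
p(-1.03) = -10.13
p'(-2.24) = -10.45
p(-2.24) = -9.85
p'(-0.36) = 6.05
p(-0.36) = -5.62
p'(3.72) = -141.98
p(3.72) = -197.35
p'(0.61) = -6.34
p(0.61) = -4.61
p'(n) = -7.56*n^2 - 10.88*n + 3.11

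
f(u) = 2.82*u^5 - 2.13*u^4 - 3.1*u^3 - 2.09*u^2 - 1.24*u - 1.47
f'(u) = 14.1*u^4 - 8.52*u^3 - 9.3*u^2 - 4.18*u - 1.24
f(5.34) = 9973.18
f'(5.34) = 9879.14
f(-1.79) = -61.86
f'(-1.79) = 170.06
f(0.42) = -2.62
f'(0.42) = -4.83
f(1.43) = -8.63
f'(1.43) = 7.81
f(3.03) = 430.03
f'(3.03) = 852.18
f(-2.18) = -163.53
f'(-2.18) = 370.40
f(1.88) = 7.83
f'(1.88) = 77.56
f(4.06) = 2283.69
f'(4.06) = 3089.40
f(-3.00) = -790.65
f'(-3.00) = 1299.74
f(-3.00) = -790.65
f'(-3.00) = 1299.74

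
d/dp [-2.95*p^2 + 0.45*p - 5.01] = 0.45 - 5.9*p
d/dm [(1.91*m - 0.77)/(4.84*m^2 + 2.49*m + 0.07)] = (-9.2444*m^2 + 7.4536*m + 2.051)/(23.4256*m^4 + 24.1032*m^3 + 6.8777*m^2 + 0.3486*m + 0.0049)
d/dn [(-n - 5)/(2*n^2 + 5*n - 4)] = (-2*n^2 - 5*n + (n + 5)*(4*n + 5) + 4)/(2*n^2 + 5*n - 4)^2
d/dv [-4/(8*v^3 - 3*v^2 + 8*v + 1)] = 8*(12*v^2 - 3*v + 4)/(8*v^3 - 3*v^2 + 8*v + 1)^2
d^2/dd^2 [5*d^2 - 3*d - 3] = 10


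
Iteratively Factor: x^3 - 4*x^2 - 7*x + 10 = (x + 2)*(x^2 - 6*x + 5) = (x - 1)*(x + 2)*(x - 5)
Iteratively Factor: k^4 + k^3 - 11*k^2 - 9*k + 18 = (k - 1)*(k^3 + 2*k^2 - 9*k - 18) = (k - 3)*(k - 1)*(k^2 + 5*k + 6) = (k - 3)*(k - 1)*(k + 2)*(k + 3)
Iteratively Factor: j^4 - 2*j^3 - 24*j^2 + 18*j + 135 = (j + 3)*(j^3 - 5*j^2 - 9*j + 45) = (j - 3)*(j + 3)*(j^2 - 2*j - 15) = (j - 5)*(j - 3)*(j + 3)*(j + 3)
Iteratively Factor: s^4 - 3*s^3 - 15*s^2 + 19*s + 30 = (s - 5)*(s^3 + 2*s^2 - 5*s - 6) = (s - 5)*(s + 1)*(s^2 + s - 6) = (s - 5)*(s - 2)*(s + 1)*(s + 3)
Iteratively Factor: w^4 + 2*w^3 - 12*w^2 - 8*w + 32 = (w + 4)*(w^3 - 2*w^2 - 4*w + 8) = (w - 2)*(w + 4)*(w^2 - 4) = (w - 2)*(w + 2)*(w + 4)*(w - 2)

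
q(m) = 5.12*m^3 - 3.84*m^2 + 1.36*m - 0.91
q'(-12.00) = 2305.36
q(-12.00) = -9417.55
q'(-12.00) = 2305.36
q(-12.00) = -9417.55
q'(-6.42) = 683.75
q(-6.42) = -1522.71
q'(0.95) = 7.93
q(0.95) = 1.31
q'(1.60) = 28.39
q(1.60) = 12.41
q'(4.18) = 237.63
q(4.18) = 311.62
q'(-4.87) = 403.05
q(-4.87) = -689.97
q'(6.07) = 520.68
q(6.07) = 1010.94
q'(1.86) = 40.21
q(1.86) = 21.28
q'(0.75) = 4.24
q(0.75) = 0.11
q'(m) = 15.36*m^2 - 7.68*m + 1.36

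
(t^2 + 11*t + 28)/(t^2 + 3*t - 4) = (t + 7)/(t - 1)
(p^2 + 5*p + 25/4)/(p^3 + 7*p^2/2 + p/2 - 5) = (p + 5/2)/(p^2 + p - 2)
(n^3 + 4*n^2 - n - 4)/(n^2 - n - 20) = (n^2 - 1)/(n - 5)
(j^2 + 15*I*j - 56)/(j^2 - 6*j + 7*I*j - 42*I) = (j + 8*I)/(j - 6)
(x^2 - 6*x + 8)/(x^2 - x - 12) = (x - 2)/(x + 3)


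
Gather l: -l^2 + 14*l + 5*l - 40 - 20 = -l^2 + 19*l - 60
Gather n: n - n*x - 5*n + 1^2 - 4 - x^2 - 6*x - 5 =n*(-x - 4) - x^2 - 6*x - 8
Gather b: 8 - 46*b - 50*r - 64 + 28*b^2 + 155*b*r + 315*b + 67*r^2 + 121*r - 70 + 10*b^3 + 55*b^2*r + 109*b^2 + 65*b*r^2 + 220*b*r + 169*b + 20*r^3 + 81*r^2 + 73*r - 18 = 10*b^3 + b^2*(55*r + 137) + b*(65*r^2 + 375*r + 438) + 20*r^3 + 148*r^2 + 144*r - 144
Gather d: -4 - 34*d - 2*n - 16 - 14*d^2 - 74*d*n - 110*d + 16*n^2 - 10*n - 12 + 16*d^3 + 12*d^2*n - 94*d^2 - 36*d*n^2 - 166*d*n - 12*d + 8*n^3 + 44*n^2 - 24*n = 16*d^3 + d^2*(12*n - 108) + d*(-36*n^2 - 240*n - 156) + 8*n^3 + 60*n^2 - 36*n - 32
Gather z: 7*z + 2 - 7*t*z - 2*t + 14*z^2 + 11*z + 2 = -2*t + 14*z^2 + z*(18 - 7*t) + 4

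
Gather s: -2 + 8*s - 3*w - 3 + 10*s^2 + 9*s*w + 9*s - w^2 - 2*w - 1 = 10*s^2 + s*(9*w + 17) - w^2 - 5*w - 6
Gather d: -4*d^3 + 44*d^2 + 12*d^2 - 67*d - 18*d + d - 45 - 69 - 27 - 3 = -4*d^3 + 56*d^2 - 84*d - 144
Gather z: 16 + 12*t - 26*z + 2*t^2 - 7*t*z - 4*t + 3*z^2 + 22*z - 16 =2*t^2 + 8*t + 3*z^2 + z*(-7*t - 4)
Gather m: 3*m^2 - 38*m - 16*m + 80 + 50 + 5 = 3*m^2 - 54*m + 135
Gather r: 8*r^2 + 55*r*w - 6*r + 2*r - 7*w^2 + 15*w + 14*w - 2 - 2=8*r^2 + r*(55*w - 4) - 7*w^2 + 29*w - 4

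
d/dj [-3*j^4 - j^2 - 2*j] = -12*j^3 - 2*j - 2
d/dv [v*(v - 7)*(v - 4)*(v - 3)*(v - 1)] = 5*v^4 - 60*v^3 + 225*v^2 - 290*v + 84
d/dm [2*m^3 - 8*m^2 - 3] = 2*m*(3*m - 8)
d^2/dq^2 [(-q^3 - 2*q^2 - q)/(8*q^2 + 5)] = 2*(-24*q^3 + 240*q^2 + 45*q - 50)/(512*q^6 + 960*q^4 + 600*q^2 + 125)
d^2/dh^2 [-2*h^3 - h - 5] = -12*h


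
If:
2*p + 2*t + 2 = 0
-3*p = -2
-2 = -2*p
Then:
No Solution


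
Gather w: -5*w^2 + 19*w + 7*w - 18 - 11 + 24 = -5*w^2 + 26*w - 5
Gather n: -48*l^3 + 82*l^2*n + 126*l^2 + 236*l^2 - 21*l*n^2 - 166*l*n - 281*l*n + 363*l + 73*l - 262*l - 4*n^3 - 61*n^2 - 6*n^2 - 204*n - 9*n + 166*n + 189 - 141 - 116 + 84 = -48*l^3 + 362*l^2 + 174*l - 4*n^3 + n^2*(-21*l - 67) + n*(82*l^2 - 447*l - 47) + 16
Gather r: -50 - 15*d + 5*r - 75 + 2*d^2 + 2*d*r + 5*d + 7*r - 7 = 2*d^2 - 10*d + r*(2*d + 12) - 132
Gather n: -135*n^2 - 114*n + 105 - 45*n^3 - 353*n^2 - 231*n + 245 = -45*n^3 - 488*n^2 - 345*n + 350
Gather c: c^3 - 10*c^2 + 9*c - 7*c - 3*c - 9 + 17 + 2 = c^3 - 10*c^2 - c + 10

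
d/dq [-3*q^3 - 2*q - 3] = -9*q^2 - 2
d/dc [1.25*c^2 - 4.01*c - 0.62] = 2.5*c - 4.01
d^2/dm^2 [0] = 0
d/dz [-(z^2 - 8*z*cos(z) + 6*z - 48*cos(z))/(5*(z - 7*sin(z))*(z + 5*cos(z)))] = (2*(z - 7*sin(z))*(z + 5*cos(z))*(-4*z*sin(z) - z - 24*sin(z) + 4*cos(z) - 3) - (z - 7*sin(z))*(5*sin(z) - 1)*(z^2 - 8*z*cos(z) + 6*z - 48*cos(z)) - (z + 5*cos(z))*(7*cos(z) - 1)*(z^2 - 8*z*cos(z) + 6*z - 48*cos(z)))/(5*(z - 7*sin(z))^2*(z + 5*cos(z))^2)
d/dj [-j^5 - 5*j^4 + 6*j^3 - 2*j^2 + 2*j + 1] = -5*j^4 - 20*j^3 + 18*j^2 - 4*j + 2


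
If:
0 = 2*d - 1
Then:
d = 1/2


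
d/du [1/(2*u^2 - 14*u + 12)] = (7/2 - u)/(u^2 - 7*u + 6)^2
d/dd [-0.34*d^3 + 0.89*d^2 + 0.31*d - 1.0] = -1.02*d^2 + 1.78*d + 0.31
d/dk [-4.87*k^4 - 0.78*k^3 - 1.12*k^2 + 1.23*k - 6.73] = -19.48*k^3 - 2.34*k^2 - 2.24*k + 1.23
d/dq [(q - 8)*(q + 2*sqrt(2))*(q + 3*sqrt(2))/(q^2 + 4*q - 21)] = (q^4 + 8*q^3 - 107*q^2 + 60*sqrt(2)*q^2 - 210*sqrt(2)*q + 528*q + 132 + 840*sqrt(2))/(q^4 + 8*q^3 - 26*q^2 - 168*q + 441)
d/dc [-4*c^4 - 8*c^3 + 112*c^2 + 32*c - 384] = -16*c^3 - 24*c^2 + 224*c + 32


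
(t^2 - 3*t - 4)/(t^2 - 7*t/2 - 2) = 2*(t + 1)/(2*t + 1)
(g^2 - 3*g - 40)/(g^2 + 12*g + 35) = (g - 8)/(g + 7)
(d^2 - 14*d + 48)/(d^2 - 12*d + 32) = (d - 6)/(d - 4)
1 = 1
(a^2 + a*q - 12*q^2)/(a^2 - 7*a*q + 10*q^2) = (a^2 + a*q - 12*q^2)/(a^2 - 7*a*q + 10*q^2)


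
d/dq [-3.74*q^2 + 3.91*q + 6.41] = 3.91 - 7.48*q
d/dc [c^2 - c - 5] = 2*c - 1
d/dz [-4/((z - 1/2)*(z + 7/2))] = 64*(2*z + 3)/((2*z - 1)^2*(2*z + 7)^2)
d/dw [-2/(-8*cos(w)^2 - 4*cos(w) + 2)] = 2*(4*cos(w) + 1)*sin(w)/(4*cos(w)^2 + 2*cos(w) - 1)^2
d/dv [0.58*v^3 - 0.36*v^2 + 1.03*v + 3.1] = 1.74*v^2 - 0.72*v + 1.03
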